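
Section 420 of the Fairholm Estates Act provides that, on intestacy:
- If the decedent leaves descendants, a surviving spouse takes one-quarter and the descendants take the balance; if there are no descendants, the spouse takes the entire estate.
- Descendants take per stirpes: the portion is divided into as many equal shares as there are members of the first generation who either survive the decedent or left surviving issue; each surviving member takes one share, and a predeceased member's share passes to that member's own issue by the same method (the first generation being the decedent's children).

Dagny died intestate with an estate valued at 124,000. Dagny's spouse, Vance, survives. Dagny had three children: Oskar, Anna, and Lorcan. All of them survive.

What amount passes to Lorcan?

Lorcan receives 31,000.

Vance takes one-quarter of 124,000 = 31,000. The remaining 93,000 passes to the descendants.
The descendants' portion (93,000) is divided into 3 shares of 31,000: Oskar, Anna, and Lorcan each take 31,000.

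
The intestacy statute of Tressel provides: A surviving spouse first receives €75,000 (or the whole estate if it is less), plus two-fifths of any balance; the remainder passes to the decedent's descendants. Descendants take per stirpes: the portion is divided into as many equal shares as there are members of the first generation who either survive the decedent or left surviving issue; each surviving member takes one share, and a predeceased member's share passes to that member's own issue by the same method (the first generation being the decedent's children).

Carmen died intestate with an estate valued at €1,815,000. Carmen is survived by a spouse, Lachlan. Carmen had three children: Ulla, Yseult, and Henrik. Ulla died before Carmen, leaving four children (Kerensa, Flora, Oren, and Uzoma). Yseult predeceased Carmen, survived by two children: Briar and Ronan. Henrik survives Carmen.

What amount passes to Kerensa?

Kerensa receives €87,000.

Lachlan first takes €75,000, leaving a balance of €1,740,000. Lachlan then takes two-fifths of the balance (€696,000), for a total of €771,000. The remaining €1,044,000 passes to the descendants.
The descendants' portion (€1,044,000) is divided into 3 shares of €348,000: Henrik takes €348,000; Ulla's €348,000 share passes to Ulla's issue; Yseult's €348,000 share passes to Yseult's issue.
Ulla's share (€348,000) is divided into 4 shares of €87,000: Kerensa, Flora, Oren, and Uzoma each take €87,000.
Yseult's share (€348,000) is divided into 2 shares of €174,000: Briar and Ronan each take €174,000.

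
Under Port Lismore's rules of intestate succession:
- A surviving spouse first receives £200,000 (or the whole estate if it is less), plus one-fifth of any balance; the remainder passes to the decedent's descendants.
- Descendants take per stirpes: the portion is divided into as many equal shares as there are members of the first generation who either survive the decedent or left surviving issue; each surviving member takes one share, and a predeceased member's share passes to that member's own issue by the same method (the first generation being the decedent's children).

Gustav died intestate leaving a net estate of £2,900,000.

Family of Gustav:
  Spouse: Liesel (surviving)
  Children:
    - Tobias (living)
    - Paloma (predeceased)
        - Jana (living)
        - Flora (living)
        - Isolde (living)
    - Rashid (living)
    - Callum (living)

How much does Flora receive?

Flora receives £180,000.

Liesel first takes £200,000, leaving a balance of £2,700,000. Liesel then takes one-fifth of the balance (£540,000), for a total of £740,000. The remaining £2,160,000 passes to the descendants.
The descendants' portion (£2,160,000) is divided into 4 shares of £540,000: Tobias, Rashid, and Callum each take £540,000; Paloma's £540,000 share passes to Paloma's issue.
Paloma's share (£540,000) is divided into 3 shares of £180,000: Jana, Flora, and Isolde each take £180,000.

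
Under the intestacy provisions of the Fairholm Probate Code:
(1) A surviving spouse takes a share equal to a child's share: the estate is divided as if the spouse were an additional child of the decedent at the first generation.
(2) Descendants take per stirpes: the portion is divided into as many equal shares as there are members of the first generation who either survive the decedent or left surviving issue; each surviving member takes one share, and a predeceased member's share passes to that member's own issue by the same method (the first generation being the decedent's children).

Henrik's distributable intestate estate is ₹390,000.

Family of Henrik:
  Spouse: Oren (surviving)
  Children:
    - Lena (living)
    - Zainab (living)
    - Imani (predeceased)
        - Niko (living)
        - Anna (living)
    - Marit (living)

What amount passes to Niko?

The spouse counts as an additional share at the children's level, so there are 5 primary shares of ₹78,000. Oren takes one such share (₹78,000).
The children's combined portion (₹312,000) is divided into 4 shares of ₹78,000: Lena, Zainab, and Marit each take ₹78,000; Imani's ₹78,000 share passes to Imani's issue.
Imani's share (₹78,000) is divided into 2 shares of ₹39,000: Niko and Anna each take ₹39,000.

Niko receives ₹39,000.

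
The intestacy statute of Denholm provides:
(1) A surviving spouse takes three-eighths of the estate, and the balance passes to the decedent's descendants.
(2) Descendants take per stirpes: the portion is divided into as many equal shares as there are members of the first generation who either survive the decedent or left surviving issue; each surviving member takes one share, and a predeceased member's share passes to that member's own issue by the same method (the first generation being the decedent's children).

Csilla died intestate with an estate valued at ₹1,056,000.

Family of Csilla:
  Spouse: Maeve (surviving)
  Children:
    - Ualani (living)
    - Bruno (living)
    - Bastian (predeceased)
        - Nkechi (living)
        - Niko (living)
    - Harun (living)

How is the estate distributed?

Maeve: ₹396,000; Ualani: ₹165,000; Bruno: ₹165,000; Nkechi: ₹82,500; Niko: ₹82,500; Harun: ₹165,000

Maeve takes three-eighths of ₹1,056,000 = ₹396,000. The remaining ₹660,000 passes to the descendants.
The descendants' portion (₹660,000) is divided into 4 shares of ₹165,000: Ualani, Bruno, and Harun each take ₹165,000; Bastian's ₹165,000 share passes to Bastian's issue.
Bastian's share (₹165,000) is divided into 2 shares of ₹82,500: Nkechi and Niko each take ₹82,500.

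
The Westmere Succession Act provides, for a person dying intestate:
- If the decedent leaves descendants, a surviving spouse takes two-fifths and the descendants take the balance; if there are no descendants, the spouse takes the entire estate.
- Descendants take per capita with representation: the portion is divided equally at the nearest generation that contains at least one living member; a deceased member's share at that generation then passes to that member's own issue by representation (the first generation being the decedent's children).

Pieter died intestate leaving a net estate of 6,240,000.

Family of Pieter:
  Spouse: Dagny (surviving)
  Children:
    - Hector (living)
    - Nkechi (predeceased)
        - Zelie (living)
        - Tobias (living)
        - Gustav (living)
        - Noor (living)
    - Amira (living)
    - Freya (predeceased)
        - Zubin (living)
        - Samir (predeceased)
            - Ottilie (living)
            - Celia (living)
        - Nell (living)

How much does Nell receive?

Nell receives 312,000.

Dagny takes two-fifths of 6,240,000 = 2,496,000. The remaining 3,744,000 passes to the descendants.
The descendants' portion (3,744,000) is divided into 4 shares of 936,000: Hector and Amira each take 936,000; Nkechi's 936,000 share passes to Nkechi's issue; Freya's 936,000 share passes to Freya's issue.
Nkechi's share (936,000) is divided into 4 shares of 234,000: Zelie, Tobias, Gustav, and Noor each take 234,000.
Freya's share (936,000) is divided into 3 shares of 312,000: Zubin and Nell each take 312,000; Samir's 312,000 share passes to Samir's issue.
Samir's share (312,000) is divided into 2 shares of 156,000: Ottilie and Celia each take 156,000.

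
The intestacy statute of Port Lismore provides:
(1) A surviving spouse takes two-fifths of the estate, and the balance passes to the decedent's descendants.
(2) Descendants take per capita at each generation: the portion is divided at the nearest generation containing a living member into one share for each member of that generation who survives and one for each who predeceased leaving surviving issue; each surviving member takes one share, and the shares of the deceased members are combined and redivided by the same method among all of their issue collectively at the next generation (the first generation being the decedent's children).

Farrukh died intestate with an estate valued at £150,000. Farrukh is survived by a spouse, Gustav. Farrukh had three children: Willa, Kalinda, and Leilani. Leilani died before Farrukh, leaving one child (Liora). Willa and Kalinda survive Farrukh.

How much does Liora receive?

Liora receives £30,000.

Gustav takes two-fifths of £150,000 = £60,000. The remaining £90,000 passes to the descendants.
The descendants' portion (£90,000) is divided at the children's generation into 3 shares of £30,000. Willa and Kalinda each take £30,000. The remaining share for the deceased Leilani (£30,000) is carried to the next generation.
That pool (£30,000) passes entirely to Liora, the sole taker at the grandchildren's generation.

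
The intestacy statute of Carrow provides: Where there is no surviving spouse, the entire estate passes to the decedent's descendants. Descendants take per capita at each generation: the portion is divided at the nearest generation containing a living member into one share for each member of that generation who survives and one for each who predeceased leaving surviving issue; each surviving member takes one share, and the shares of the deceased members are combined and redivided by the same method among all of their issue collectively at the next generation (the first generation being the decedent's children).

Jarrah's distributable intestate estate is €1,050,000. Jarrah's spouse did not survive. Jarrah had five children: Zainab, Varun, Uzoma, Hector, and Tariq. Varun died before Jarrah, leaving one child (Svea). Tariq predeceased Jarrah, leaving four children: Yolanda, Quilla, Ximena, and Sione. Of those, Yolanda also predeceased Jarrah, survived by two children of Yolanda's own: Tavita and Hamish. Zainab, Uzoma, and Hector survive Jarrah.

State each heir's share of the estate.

The entire €1,050,000 passes to the descendants.
That amount (€1,050,000) is divided at the children's generation into 5 shares of €210,000. Zainab, Uzoma, and Hector each take €210,000. The 2 shares of the deceased (Varun and Tariq) are combined into a pool of €420,000.
That pool (€420,000) is divided at the grandchildren's generation into 5 shares of €84,000. Svea, Quilla, Ximena, and Sione each take €84,000. The remaining share for the deceased Yolanda (€84,000) is carried to the next generation.
That pool (€84,000) is divided at the great-grandchildren's generation equally among Tavita and Hamish: €42,000 each.

Zainab: €210,000; Svea: €84,000; Uzoma: €210,000; Hector: €210,000; Tavita: €42,000; Hamish: €42,000; Quilla: €84,000; Ximena: €84,000; Sione: €84,000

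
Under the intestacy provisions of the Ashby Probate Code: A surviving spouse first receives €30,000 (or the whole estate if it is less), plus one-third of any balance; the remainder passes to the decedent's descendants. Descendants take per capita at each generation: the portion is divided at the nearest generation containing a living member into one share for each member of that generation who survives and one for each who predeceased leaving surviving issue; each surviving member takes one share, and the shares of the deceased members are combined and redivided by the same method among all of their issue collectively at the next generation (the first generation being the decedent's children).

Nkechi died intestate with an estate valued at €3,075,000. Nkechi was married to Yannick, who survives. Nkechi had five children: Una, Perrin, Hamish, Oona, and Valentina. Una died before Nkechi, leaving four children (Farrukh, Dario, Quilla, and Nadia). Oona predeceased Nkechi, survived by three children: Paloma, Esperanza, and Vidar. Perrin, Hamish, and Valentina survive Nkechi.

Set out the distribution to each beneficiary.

Yannick: €1,045,000; Farrukh: €116,000; Dario: €116,000; Quilla: €116,000; Nadia: €116,000; Perrin: €406,000; Hamish: €406,000; Paloma: €116,000; Esperanza: €116,000; Vidar: €116,000; Valentina: €406,000

Yannick first takes €30,000, leaving a balance of €3,045,000. Yannick then takes one-third of the balance (€1,015,000), for a total of €1,045,000. The remaining €2,030,000 passes to the descendants.
The descendants' portion (€2,030,000) is divided at the children's generation into 5 shares of €406,000. Perrin, Hamish, and Valentina each take €406,000. The 2 shares of the deceased (Una and Oona) are combined into a pool of €812,000.
That pool (€812,000) is divided at the grandchildren's generation equally among Farrukh, Dario, Quilla, Nadia, Paloma, Esperanza, and Vidar: €116,000 each.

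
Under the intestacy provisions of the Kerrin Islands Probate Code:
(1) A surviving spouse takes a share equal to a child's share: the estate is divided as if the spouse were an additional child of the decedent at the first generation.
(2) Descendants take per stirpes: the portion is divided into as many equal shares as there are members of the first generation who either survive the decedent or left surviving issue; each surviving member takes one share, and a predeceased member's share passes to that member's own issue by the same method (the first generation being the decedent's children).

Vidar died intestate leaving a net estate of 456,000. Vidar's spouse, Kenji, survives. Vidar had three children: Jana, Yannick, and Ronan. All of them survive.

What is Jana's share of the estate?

The spouse counts as an additional share at the children's level, so there are 4 primary shares of 114,000. Kenji takes one such share (114,000).
The children's combined portion (342,000) is divided into 3 shares of 114,000: Jana, Yannick, and Ronan each take 114,000.

Jana receives 114,000.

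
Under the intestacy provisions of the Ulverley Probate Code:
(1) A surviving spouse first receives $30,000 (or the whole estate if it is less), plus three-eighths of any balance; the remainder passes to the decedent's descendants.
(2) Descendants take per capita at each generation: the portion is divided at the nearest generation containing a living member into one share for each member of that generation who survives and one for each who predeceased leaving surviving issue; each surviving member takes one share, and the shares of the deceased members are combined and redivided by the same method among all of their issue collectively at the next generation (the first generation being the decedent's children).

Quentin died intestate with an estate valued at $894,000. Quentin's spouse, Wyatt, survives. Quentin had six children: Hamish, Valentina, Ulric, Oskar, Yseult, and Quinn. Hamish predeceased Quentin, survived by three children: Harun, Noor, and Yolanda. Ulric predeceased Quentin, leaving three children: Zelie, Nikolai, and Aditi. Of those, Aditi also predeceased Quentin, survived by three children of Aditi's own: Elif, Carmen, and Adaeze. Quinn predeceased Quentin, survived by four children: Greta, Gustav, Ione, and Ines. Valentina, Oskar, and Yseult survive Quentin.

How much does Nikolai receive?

Nikolai receives $27,000.

Wyatt first takes $30,000, leaving a balance of $864,000. Wyatt then takes three-eighths of the balance ($324,000), for a total of $354,000. The remaining $540,000 passes to the descendants.
The descendants' portion ($540,000) is divided at the children's generation into 6 shares of $90,000. Valentina, Oskar, and Yseult each take $90,000. The 3 shares of the deceased (Hamish, Ulric, and Quinn) are combined into a pool of $270,000.
That pool ($270,000) is divided at the grandchildren's generation into 10 shares of $27,000. Harun, Noor, Yolanda, Zelie, Nikolai, Greta, Gustav, Ione, and Ines each take $27,000. The remaining share for the deceased Aditi ($27,000) is carried to the next generation.
That pool ($27,000) is divided at the great-grandchildren's generation equally among Elif, Carmen, and Adaeze: $9,000 each.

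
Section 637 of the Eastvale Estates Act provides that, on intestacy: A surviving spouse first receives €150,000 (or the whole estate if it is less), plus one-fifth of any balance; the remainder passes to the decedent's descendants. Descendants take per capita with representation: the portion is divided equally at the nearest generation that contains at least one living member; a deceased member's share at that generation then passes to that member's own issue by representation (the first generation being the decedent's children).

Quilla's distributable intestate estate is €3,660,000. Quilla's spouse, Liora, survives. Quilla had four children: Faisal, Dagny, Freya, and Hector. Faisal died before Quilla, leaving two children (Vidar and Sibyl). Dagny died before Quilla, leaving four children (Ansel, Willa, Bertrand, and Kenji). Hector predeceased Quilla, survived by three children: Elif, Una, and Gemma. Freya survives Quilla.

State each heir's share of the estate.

Liora: €852,000; Vidar: €351,000; Sibyl: €351,000; Ansel: €175,500; Willa: €175,500; Bertrand: €175,500; Kenji: €175,500; Freya: €702,000; Elif: €234,000; Una: €234,000; Gemma: €234,000

Liora first takes €150,000, leaving a balance of €3,510,000. Liora then takes one-fifth of the balance (€702,000), for a total of €852,000. The remaining €2,808,000 passes to the descendants.
The descendants' portion (€2,808,000) is divided into 4 shares of €702,000: Freya takes €702,000; Faisal's €702,000 share passes to Faisal's issue; Dagny's €702,000 share passes to Dagny's issue; Hector's €702,000 share passes to Hector's issue.
Faisal's share (€702,000) is divided into 2 shares of €351,000: Vidar and Sibyl each take €351,000.
Dagny's share (€702,000) is divided into 4 shares of €175,500: Ansel, Willa, Bertrand, and Kenji each take €175,500.
Hector's share (€702,000) is divided into 3 shares of €234,000: Elif, Una, and Gemma each take €234,000.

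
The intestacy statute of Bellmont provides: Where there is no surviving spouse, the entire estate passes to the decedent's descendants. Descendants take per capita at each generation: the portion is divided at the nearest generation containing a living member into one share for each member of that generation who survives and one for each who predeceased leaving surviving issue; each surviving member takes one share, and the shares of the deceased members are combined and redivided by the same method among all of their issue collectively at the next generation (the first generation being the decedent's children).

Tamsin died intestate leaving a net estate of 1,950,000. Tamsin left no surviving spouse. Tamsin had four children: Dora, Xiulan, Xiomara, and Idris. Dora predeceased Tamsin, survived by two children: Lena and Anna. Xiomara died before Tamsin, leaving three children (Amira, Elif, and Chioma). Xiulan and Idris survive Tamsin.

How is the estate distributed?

Lena: 195,000; Anna: 195,000; Xiulan: 487,500; Amira: 195,000; Elif: 195,000; Chioma: 195,000; Idris: 487,500

The entire 1,950,000 passes to the descendants.
That amount (1,950,000) is divided at the children's generation into 4 shares of 487,500. Xiulan and Idris each take 487,500. The 2 shares of the deceased (Dora and Xiomara) are combined into a pool of 975,000.
That pool (975,000) is divided at the grandchildren's generation equally among Lena, Anna, Amira, Elif, and Chioma: 195,000 each.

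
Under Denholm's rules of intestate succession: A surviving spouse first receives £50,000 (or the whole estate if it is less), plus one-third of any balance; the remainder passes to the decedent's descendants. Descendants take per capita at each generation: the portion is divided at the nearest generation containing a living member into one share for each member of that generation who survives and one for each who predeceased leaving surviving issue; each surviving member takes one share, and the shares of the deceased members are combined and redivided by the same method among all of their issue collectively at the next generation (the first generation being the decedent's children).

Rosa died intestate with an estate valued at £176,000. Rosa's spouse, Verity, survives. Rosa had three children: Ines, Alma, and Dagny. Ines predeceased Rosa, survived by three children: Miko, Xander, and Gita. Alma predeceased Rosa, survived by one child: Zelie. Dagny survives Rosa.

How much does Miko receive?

Verity first takes £50,000, leaving a balance of £126,000. Verity then takes one-third of the balance (£42,000), for a total of £92,000. The remaining £84,000 passes to the descendants.
The descendants' portion (£84,000) is divided at the children's generation into 3 shares of £28,000. Dagny takes £28,000. The 2 shares of the deceased (Ines and Alma) are combined into a pool of £56,000.
That pool (£56,000) is divided at the grandchildren's generation equally among Miko, Xander, Gita, and Zelie: £14,000 each.

Miko receives £14,000.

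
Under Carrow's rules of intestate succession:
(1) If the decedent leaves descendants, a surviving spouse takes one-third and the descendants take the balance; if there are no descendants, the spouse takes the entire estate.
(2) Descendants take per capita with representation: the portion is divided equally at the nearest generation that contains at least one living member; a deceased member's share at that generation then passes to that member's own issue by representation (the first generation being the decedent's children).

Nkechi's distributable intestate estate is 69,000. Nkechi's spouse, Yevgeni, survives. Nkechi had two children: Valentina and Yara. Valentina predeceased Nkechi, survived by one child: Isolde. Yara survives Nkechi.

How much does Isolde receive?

Isolde receives 23,000.

Yevgeni takes one-third of 69,000 = 23,000. The remaining 46,000 passes to the descendants.
The descendants' portion (46,000) is divided into 2 shares of 23,000: Yara takes 23,000; Valentina's 23,000 share passes to Valentina's issue.
Valentina's share (23,000) passes entirely to Isolde.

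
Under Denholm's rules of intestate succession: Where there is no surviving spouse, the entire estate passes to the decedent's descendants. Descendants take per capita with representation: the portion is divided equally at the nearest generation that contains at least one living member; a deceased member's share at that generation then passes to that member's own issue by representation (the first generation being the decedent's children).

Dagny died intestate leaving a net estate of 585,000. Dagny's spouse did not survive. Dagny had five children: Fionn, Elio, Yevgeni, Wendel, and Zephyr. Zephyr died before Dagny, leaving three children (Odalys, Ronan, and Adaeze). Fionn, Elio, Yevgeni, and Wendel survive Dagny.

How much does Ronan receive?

The entire 585,000 passes to the descendants.
That amount (585,000) is divided into 5 shares of 117,000: Fionn, Elio, Yevgeni, and Wendel each take 117,000; Zephyr's 117,000 share passes to Zephyr's issue.
Zephyr's share (117,000) is divided into 3 shares of 39,000: Odalys, Ronan, and Adaeze each take 39,000.

Ronan receives 39,000.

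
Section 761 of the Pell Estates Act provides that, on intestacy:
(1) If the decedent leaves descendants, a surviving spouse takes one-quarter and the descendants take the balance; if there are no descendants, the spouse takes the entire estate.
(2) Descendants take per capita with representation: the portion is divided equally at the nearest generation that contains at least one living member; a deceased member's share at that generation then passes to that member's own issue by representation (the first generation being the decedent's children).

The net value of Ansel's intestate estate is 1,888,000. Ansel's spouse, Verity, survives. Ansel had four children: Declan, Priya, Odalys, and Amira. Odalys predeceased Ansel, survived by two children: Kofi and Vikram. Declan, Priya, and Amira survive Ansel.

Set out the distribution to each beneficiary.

Verity takes one-quarter of 1,888,000 = 472,000. The remaining 1,416,000 passes to the descendants.
The descendants' portion (1,416,000) is divided into 4 shares of 354,000: Declan, Priya, and Amira each take 354,000; Odalys's 354,000 share passes to Odalys's issue.
Odalys's share (354,000) is divided into 2 shares of 177,000: Kofi and Vikram each take 177,000.

Verity: 472,000; Declan: 354,000; Priya: 354,000; Kofi: 177,000; Vikram: 177,000; Amira: 354,000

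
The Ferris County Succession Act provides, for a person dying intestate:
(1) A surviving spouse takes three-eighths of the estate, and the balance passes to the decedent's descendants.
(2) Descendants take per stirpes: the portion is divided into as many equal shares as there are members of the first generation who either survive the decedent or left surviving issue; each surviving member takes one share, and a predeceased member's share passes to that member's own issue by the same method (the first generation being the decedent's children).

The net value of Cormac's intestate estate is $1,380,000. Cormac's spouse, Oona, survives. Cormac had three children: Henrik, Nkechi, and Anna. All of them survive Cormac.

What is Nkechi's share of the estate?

Oona takes three-eighths of $1,380,000 = $517,500. The remaining $862,500 passes to the descendants.
The descendants' portion ($862,500) is divided into 3 shares of $287,500: Henrik, Nkechi, and Anna each take $287,500.

Nkechi receives $287,500.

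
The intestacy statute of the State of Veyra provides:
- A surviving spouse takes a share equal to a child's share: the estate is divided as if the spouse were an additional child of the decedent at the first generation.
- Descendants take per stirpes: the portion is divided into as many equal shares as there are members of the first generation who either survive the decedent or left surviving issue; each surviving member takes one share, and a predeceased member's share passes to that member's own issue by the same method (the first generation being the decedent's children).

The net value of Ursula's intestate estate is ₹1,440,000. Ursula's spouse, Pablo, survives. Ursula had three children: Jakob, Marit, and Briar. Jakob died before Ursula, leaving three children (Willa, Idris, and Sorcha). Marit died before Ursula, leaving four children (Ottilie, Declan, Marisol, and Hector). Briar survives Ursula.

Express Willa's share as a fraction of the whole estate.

The spouse counts as an additional share at the children's level, so there are 4 primary shares of ₹360,000. Pablo takes one such share (₹360,000).
The children's combined portion (₹1,080,000) is divided into 3 shares of ₹360,000: Briar takes ₹360,000; Jakob's ₹360,000 share passes to Jakob's issue; Marit's ₹360,000 share passes to Marit's issue.
Jakob's share (₹360,000) is divided into 3 shares of ₹120,000: Willa, Idris, and Sorcha each take ₹120,000.
Marit's share (₹360,000) is divided into 4 shares of ₹90,000: Ottilie, Declan, Marisol, and Hector each take ₹90,000.

Willa receives 1/12 of the estate.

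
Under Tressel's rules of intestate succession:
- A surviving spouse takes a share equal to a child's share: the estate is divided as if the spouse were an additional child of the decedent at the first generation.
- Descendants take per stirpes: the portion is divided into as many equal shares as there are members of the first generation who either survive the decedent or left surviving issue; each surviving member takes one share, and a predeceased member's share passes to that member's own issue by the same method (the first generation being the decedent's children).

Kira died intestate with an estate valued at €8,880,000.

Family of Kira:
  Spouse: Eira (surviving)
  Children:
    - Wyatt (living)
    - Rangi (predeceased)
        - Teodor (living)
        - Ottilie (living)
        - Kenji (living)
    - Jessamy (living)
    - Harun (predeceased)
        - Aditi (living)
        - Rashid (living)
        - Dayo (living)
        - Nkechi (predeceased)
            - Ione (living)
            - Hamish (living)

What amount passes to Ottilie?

Ottilie receives €592,000.

The spouse counts as an additional share at the children's level, so there are 5 primary shares of €1,776,000. Eira takes one such share (€1,776,000).
The children's combined portion (€7,104,000) is divided into 4 shares of €1,776,000: Wyatt and Jessamy each take €1,776,000; Rangi's €1,776,000 share passes to Rangi's issue; Harun's €1,776,000 share passes to Harun's issue.
Rangi's share (€1,776,000) is divided into 3 shares of €592,000: Teodor, Ottilie, and Kenji each take €592,000.
Harun's share (€1,776,000) is divided into 4 shares of €444,000: Aditi, Rashid, and Dayo each take €444,000; Nkechi's €444,000 share passes to Nkechi's issue.
Nkechi's share (€444,000) is divided into 2 shares of €222,000: Ione and Hamish each take €222,000.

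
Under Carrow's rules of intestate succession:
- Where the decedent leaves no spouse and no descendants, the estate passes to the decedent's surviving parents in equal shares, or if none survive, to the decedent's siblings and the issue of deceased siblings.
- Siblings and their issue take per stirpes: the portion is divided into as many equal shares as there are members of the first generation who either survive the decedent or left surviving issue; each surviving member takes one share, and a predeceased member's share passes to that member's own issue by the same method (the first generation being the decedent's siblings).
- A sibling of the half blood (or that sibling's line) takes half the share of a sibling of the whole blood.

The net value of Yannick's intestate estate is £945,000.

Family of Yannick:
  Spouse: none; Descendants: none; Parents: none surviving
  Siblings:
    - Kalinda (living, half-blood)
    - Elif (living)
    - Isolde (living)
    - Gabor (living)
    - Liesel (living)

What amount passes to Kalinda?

The entire £945,000 passes to the siblings and their issue.
Counting each half-blood sibling's line as half a unit, there are 9/2 units in £945,000, so one unit is £210,000. Whole-blood lines (Elif, Isolde, Gabor, and Liesel) take £210,000 each; half-blood lines (Kalinda) take £105,000 each.

Kalinda receives £105,000.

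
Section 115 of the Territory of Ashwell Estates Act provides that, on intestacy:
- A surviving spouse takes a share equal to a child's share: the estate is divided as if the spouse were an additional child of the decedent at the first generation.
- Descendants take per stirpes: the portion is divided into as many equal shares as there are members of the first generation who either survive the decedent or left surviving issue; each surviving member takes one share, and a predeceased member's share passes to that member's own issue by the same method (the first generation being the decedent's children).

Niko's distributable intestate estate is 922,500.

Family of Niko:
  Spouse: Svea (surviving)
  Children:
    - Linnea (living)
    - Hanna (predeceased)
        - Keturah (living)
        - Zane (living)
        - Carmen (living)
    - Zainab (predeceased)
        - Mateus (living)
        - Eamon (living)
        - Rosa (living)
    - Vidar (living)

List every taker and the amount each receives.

The spouse counts as an additional share at the children's level, so there are 5 primary shares of 184,500. Svea takes one such share (184,500).
The children's combined portion (738,000) is divided into 4 shares of 184,500: Linnea and Vidar each take 184,500; Hanna's 184,500 share passes to Hanna's issue; Zainab's 184,500 share passes to Zainab's issue.
Hanna's share (184,500) is divided into 3 shares of 61,500: Keturah, Zane, and Carmen each take 61,500.
Zainab's share (184,500) is divided into 3 shares of 61,500: Mateus, Eamon, and Rosa each take 61,500.

Svea: 184,500; Linnea: 184,500; Keturah: 61,500; Zane: 61,500; Carmen: 61,500; Mateus: 61,500; Eamon: 61,500; Rosa: 61,500; Vidar: 184,500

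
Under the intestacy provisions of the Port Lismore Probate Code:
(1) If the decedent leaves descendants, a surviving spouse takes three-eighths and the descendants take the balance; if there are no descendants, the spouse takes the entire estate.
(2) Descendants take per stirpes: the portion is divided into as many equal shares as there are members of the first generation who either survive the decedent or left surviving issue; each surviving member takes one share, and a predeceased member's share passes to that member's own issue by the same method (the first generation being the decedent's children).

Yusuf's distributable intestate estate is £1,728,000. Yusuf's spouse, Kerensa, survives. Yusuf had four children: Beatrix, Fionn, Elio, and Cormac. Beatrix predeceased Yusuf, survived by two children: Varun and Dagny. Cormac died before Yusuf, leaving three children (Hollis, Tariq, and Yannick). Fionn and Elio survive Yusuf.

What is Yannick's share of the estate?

Yannick receives £90,000.

Kerensa takes three-eighths of £1,728,000 = £648,000. The remaining £1,080,000 passes to the descendants.
The descendants' portion (£1,080,000) is divided into 4 shares of £270,000: Fionn and Elio each take £270,000; Beatrix's £270,000 share passes to Beatrix's issue; Cormac's £270,000 share passes to Cormac's issue.
Beatrix's share (£270,000) is divided into 2 shares of £135,000: Varun and Dagny each take £135,000.
Cormac's share (£270,000) is divided into 3 shares of £90,000: Hollis, Tariq, and Yannick each take £90,000.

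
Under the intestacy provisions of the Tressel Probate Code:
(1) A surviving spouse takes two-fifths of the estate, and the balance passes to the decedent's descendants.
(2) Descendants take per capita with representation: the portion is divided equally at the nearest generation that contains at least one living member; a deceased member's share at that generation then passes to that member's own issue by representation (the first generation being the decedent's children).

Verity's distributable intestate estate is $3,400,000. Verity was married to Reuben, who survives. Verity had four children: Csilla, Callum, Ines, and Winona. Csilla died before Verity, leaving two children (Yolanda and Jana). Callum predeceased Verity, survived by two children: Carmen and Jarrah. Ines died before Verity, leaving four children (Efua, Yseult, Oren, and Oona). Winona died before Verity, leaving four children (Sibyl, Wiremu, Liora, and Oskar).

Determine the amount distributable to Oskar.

Reuben takes two-fifths of $3,400,000 = $1,360,000. The remaining $2,040,000 passes to the descendants.
No child survives, so the initial division is made at the grandchildren's generation.
The descendants' portion ($2,040,000) is divided into 12 shares of $170,000: Yolanda, Jana, Carmen, Jarrah, Efua, Yseult, Oren, Oona, Sibyl, Wiremu, Liora, and Oskar each take $170,000.

Oskar receives $170,000.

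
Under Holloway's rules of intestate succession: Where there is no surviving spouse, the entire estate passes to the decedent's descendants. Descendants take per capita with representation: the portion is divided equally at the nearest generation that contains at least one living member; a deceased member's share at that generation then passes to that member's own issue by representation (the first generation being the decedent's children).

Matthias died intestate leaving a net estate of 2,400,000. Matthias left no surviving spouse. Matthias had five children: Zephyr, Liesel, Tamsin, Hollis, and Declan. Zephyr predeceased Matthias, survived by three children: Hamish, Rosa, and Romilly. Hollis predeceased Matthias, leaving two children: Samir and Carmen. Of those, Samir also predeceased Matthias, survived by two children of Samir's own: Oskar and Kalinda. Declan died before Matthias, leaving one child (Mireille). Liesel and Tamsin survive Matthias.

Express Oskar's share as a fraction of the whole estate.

Oskar receives 1/20 of the estate.

The entire 2,400,000 passes to the descendants.
That amount (2,400,000) is divided into 5 shares of 480,000: Liesel and Tamsin each take 480,000; Zephyr's 480,000 share passes to Zephyr's issue; Hollis's 480,000 share passes to Hollis's issue; Declan's 480,000 share passes to Declan's issue.
Zephyr's share (480,000) is divided into 3 shares of 160,000: Hamish, Rosa, and Romilly each take 160,000.
Hollis's share (480,000) is divided into 2 shares of 240,000: Carmen takes 240,000; Samir's 240,000 share passes to Samir's issue.
Samir's share (240,000) is divided into 2 shares of 120,000: Oskar and Kalinda each take 120,000.
Declan's share (480,000) passes entirely to Mireille.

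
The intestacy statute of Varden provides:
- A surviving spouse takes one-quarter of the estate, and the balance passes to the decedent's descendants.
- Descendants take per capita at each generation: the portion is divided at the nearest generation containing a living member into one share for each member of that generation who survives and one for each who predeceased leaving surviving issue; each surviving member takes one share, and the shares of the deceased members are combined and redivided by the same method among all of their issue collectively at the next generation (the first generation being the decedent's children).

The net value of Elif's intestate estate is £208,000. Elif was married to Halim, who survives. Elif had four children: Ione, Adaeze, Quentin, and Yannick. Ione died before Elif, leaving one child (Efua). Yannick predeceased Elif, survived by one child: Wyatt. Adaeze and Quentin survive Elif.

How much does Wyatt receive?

Wyatt receives £39,000.

Halim takes one-quarter of £208,000 = £52,000. The remaining £156,000 passes to the descendants.
The descendants' portion (£156,000) is divided at the children's generation into 4 shares of £39,000. Adaeze and Quentin each take £39,000. The 2 shares of the deceased (Ione and Yannick) are combined into a pool of £78,000.
That pool (£78,000) is divided at the grandchildren's generation equally among Efua and Wyatt: £39,000 each.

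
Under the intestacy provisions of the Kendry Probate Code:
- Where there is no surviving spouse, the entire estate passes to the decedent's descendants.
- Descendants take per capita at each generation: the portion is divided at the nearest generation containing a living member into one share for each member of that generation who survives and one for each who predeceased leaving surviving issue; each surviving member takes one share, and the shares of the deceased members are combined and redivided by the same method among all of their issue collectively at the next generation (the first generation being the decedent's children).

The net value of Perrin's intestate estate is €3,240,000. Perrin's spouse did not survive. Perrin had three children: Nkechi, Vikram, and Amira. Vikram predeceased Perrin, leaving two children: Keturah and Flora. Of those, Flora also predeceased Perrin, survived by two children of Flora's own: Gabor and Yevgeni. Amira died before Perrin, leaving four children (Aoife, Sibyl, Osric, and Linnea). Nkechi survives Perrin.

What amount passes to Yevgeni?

The entire €3,240,000 passes to the descendants.
That amount (€3,240,000) is divided at the children's generation into 3 shares of €1,080,000. Nkechi takes €1,080,000. The 2 shares of the deceased (Vikram and Amira) are combined into a pool of €2,160,000.
That pool (€2,160,000) is divided at the grandchildren's generation into 6 shares of €360,000. Keturah, Aoife, Sibyl, Osric, and Linnea each take €360,000. The remaining share for the deceased Flora (€360,000) is carried to the next generation.
That pool (€360,000) is divided at the great-grandchildren's generation equally among Gabor and Yevgeni: €180,000 each.

Yevgeni receives €180,000.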